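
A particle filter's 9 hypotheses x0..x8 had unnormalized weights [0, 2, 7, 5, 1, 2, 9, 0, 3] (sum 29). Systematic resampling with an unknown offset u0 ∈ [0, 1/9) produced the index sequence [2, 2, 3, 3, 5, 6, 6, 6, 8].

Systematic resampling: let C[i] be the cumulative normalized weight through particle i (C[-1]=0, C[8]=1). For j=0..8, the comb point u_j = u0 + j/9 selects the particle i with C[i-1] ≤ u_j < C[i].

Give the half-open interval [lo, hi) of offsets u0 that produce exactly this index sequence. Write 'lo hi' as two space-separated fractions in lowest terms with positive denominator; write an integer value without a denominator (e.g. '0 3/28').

C = [0, 2/29, 9/29, 14/29, 15/29, 17/29, 26/29, 26/29, 1]
j=0 picked index 2: u0 ∈ [2/29, 9/29)
j=1 picked index 2: u0 ∈ [-11/261, 52/261)
j=2 picked index 3: u0 ∈ [23/261, 68/261)
j=3 picked index 3: u0 ∈ [-2/87, 13/87)
j=4 picked index 5: u0 ∈ [19/261, 37/261)
j=5 picked index 6: u0 ∈ [8/261, 89/261)
j=6 picked index 6: u0 ∈ [-7/87, 20/87)
j=7 picked index 6: u0 ∈ [-50/261, 31/261)
j=8 picked index 8: u0 ∈ [2/261, 1/9)
intersection: [23/261, 1/9)

23/261 1/9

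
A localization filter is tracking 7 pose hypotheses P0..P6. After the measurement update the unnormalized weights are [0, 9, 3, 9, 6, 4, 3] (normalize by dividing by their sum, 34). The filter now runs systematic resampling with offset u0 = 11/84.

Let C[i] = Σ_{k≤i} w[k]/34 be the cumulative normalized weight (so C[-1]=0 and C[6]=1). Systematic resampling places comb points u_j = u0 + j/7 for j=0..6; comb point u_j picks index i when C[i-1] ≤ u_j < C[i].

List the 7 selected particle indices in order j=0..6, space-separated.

1 2 3 3 4 5 6

C = [0, 9/34, 6/17, 21/34, 27/34, 31/34, 1]
j=0: u_0=11/84 ∈ [0, 9/34) → index 1
j=1: u_1=23/84 ∈ [9/34, 6/17) → index 2
j=2: u_2=5/12 ∈ [6/17, 21/34) → index 3
j=3: u_3=47/84 ∈ [6/17, 21/34) → index 3
j=4: u_4=59/84 ∈ [21/34, 27/34) → index 4
j=5: u_5=71/84 ∈ [27/34, 31/34) → index 5
j=6: u_6=83/84 ∈ [31/34, 1) → index 6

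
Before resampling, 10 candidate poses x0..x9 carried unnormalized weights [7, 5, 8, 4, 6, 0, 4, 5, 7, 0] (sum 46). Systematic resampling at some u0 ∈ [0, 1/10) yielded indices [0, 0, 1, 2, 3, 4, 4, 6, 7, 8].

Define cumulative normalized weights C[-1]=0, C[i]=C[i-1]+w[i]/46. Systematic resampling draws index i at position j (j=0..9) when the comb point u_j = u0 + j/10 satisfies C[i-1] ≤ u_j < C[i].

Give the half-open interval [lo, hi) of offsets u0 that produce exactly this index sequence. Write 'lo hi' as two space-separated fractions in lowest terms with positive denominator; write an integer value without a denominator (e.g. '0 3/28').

C = [7/46, 6/23, 10/23, 12/23, 15/23, 15/23, 17/23, 39/46, 1, 1]
j=0 picked index 0: u0 ∈ [0, 7/46)
j=1 picked index 0: u0 ∈ [-1/10, 6/115)
j=2 picked index 1: u0 ∈ [-11/230, 7/115)
j=3 picked index 2: u0 ∈ [-9/230, 31/230)
j=4 picked index 3: u0 ∈ [4/115, 14/115)
j=5 picked index 4: u0 ∈ [1/46, 7/46)
j=6 picked index 4: u0 ∈ [-9/115, 6/115)
j=7 picked index 6: u0 ∈ [-11/230, 9/230)
j=8 picked index 7: u0 ∈ [-7/115, 11/230)
j=9 picked index 8: u0 ∈ [-6/115, 1/10)
intersection: [4/115, 9/230)

4/115 9/230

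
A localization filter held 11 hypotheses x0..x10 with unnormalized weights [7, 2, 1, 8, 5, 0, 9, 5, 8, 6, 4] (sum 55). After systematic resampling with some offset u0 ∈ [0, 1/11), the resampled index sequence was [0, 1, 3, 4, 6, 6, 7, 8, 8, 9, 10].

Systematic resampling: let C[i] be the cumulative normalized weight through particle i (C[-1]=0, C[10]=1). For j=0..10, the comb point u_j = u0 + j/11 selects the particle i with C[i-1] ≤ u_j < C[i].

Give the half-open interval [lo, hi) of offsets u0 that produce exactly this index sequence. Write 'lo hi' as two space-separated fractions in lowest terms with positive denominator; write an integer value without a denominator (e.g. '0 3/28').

C = [7/55, 9/55, 2/11, 18/55, 23/55, 23/55, 32/55, 37/55, 9/11, 51/55, 1]
j=0 picked index 0: u0 ∈ [0, 7/55)
j=1 picked index 1: u0 ∈ [2/55, 4/55)
j=2 picked index 3: u0 ∈ [0, 8/55)
j=3 picked index 4: u0 ∈ [3/55, 8/55)
j=4 picked index 6: u0 ∈ [3/55, 12/55)
j=5 picked index 6: u0 ∈ [-2/55, 7/55)
j=6 picked index 7: u0 ∈ [2/55, 7/55)
j=7 picked index 8: u0 ∈ [2/55, 2/11)
j=8 picked index 8: u0 ∈ [-3/55, 1/11)
j=9 picked index 9: u0 ∈ [0, 6/55)
j=10 picked index 10: u0 ∈ [1/55, 1/11)
intersection: [3/55, 4/55)

3/55 4/55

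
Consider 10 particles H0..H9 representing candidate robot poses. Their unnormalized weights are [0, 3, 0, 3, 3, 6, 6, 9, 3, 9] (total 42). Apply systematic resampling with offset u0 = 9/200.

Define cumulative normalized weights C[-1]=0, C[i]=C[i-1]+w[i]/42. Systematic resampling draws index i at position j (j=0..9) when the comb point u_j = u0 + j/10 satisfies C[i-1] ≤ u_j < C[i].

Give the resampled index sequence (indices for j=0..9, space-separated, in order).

1 4 5 5 6 7 7 8 9 9

C = [0, 1/14, 1/14, 1/7, 3/14, 5/14, 1/2, 5/7, 11/14, 1]
j=0: u_0=9/200 ∈ [0, 1/14) → index 1
j=1: u_1=29/200 ∈ [1/7, 3/14) → index 4
j=2: u_2=49/200 ∈ [3/14, 5/14) → index 5
j=3: u_3=69/200 ∈ [3/14, 5/14) → index 5
j=4: u_4=89/200 ∈ [5/14, 1/2) → index 6
j=5: u_5=109/200 ∈ [1/2, 5/7) → index 7
j=6: u_6=129/200 ∈ [1/2, 5/7) → index 7
j=7: u_7=149/200 ∈ [5/7, 11/14) → index 8
j=8: u_8=169/200 ∈ [11/14, 1) → index 9
j=9: u_9=189/200 ∈ [11/14, 1) → index 9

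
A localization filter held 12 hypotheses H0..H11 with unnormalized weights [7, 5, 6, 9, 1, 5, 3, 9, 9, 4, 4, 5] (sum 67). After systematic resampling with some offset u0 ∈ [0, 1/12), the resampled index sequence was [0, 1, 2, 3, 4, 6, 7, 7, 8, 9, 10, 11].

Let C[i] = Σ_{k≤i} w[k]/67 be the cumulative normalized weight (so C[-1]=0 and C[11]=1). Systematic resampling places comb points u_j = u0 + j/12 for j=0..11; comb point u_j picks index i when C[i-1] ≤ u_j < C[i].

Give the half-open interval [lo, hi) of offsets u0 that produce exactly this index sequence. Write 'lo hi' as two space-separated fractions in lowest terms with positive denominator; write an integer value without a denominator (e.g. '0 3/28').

61/804 1/12

C = [7/67, 12/67, 18/67, 27/67, 28/67, 33/67, 36/67, 45/67, 54/67, 58/67, 62/67, 1]
j=0 picked index 0: u0 ∈ [0, 7/67)
j=1 picked index 1: u0 ∈ [17/804, 77/804)
j=2 picked index 2: u0 ∈ [5/402, 41/402)
j=3 picked index 3: u0 ∈ [5/268, 41/268)
j=4 picked index 4: u0 ∈ [14/201, 17/201)
j=5 picked index 6: u0 ∈ [61/804, 97/804)
j=6 picked index 7: u0 ∈ [5/134, 23/134)
j=7 picked index 7: u0 ∈ [-37/804, 71/804)
j=8 picked index 8: u0 ∈ [1/201, 28/201)
j=9 picked index 9: u0 ∈ [15/268, 31/268)
j=10 picked index 10: u0 ∈ [13/402, 37/402)
j=11 picked index 11: u0 ∈ [7/804, 1/12)
intersection: [61/804, 1/12)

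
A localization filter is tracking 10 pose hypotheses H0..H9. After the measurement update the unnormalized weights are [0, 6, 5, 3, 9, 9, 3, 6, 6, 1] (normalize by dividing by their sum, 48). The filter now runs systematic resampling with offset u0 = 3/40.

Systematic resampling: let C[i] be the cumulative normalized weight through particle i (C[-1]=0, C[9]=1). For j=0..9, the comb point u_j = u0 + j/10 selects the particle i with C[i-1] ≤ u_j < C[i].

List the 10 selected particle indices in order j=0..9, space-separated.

1 2 3 4 4 5 6 7 8 8

C = [0, 1/8, 11/48, 7/24, 23/48, 2/3, 35/48, 41/48, 47/48, 1]
j=0: u_0=3/40 ∈ [0, 1/8) → index 1
j=1: u_1=7/40 ∈ [1/8, 11/48) → index 2
j=2: u_2=11/40 ∈ [11/48, 7/24) → index 3
j=3: u_3=3/8 ∈ [7/24, 23/48) → index 4
j=4: u_4=19/40 ∈ [7/24, 23/48) → index 4
j=5: u_5=23/40 ∈ [23/48, 2/3) → index 5
j=6: u_6=27/40 ∈ [2/3, 35/48) → index 6
j=7: u_7=31/40 ∈ [35/48, 41/48) → index 7
j=8: u_8=7/8 ∈ [41/48, 47/48) → index 8
j=9: u_9=39/40 ∈ [41/48, 47/48) → index 8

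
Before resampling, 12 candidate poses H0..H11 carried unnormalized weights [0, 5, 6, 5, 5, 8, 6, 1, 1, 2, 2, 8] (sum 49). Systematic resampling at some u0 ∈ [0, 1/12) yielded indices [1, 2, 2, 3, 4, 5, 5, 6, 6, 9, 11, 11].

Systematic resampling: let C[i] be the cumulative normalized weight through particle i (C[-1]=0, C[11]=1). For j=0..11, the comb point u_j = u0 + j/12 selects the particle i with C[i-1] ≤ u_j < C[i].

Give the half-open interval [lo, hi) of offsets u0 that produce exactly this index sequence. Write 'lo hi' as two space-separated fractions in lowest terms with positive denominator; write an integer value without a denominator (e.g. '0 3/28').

C = [0, 5/49, 11/49, 16/49, 3/7, 29/49, 5/7, 36/49, 37/49, 39/49, 41/49, 1]
j=0 picked index 1: u0 ∈ [0, 5/49)
j=1 picked index 2: u0 ∈ [11/588, 83/588)
j=2 picked index 2: u0 ∈ [-19/294, 17/294)
j=3 picked index 3: u0 ∈ [-5/196, 15/196)
j=4 picked index 4: u0 ∈ [-1/147, 2/21)
j=5 picked index 5: u0 ∈ [1/84, 103/588)
j=6 picked index 5: u0 ∈ [-1/14, 9/98)
j=7 picked index 6: u0 ∈ [5/588, 11/84)
j=8 picked index 6: u0 ∈ [-11/147, 1/21)
j=9 picked index 9: u0 ∈ [1/196, 9/196)
j=10 picked index 11: u0 ∈ [1/294, 1/6)
j=11 picked index 11: u0 ∈ [-47/588, 1/12)
intersection: [11/588, 9/196)

11/588 9/196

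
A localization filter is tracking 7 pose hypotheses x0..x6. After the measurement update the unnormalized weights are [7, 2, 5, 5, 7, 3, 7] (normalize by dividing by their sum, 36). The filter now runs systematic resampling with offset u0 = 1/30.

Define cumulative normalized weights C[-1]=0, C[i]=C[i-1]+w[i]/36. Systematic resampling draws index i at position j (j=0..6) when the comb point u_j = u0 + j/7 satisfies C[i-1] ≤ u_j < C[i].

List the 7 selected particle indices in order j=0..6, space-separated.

C = [7/36, 1/4, 7/18, 19/36, 13/18, 29/36, 1]
j=0: u_0=1/30 ∈ [0, 7/36) → index 0
j=1: u_1=37/210 ∈ [0, 7/36) → index 0
j=2: u_2=67/210 ∈ [1/4, 7/18) → index 2
j=3: u_3=97/210 ∈ [7/18, 19/36) → index 3
j=4: u_4=127/210 ∈ [19/36, 13/18) → index 4
j=5: u_5=157/210 ∈ [13/18, 29/36) → index 5
j=6: u_6=187/210 ∈ [29/36, 1) → index 6

0 0 2 3 4 5 6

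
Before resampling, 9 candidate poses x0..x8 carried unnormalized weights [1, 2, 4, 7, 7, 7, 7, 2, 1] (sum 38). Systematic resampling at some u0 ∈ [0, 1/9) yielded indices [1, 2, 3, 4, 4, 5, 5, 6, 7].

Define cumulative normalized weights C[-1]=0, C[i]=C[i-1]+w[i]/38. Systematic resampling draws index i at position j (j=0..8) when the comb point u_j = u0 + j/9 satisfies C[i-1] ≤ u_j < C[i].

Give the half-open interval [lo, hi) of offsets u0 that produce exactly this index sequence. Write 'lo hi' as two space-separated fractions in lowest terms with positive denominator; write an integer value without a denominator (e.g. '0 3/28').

2/57 4/57

C = [1/38, 3/38, 7/38, 7/19, 21/38, 14/19, 35/38, 37/38, 1]
j=0 picked index 1: u0 ∈ [1/38, 3/38)
j=1 picked index 2: u0 ∈ [-11/342, 25/342)
j=2 picked index 3: u0 ∈ [-13/342, 25/171)
j=3 picked index 4: u0 ∈ [2/57, 25/114)
j=4 picked index 4: u0 ∈ [-13/171, 37/342)
j=5 picked index 5: u0 ∈ [-1/342, 31/171)
j=6 picked index 5: u0 ∈ [-13/114, 4/57)
j=7 picked index 6: u0 ∈ [-7/171, 49/342)
j=8 picked index 7: u0 ∈ [11/342, 29/342)
intersection: [2/57, 4/57)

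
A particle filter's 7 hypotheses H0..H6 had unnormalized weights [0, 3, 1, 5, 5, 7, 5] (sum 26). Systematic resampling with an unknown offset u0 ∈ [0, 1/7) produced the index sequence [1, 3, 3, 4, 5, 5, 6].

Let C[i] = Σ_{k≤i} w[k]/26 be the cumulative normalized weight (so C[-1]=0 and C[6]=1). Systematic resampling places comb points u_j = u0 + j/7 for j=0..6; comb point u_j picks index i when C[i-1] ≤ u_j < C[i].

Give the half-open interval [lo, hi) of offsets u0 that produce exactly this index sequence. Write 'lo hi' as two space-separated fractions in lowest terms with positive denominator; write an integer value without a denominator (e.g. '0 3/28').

C = [0, 3/26, 2/13, 9/26, 7/13, 21/26, 1]
j=0 picked index 1: u0 ∈ [0, 3/26)
j=1 picked index 3: u0 ∈ [1/91, 37/182)
j=2 picked index 3: u0 ∈ [-12/91, 11/182)
j=3 picked index 4: u0 ∈ [-15/182, 10/91)
j=4 picked index 5: u0 ∈ [-3/91, 43/182)
j=5 picked index 5: u0 ∈ [-16/91, 17/182)
j=6 picked index 6: u0 ∈ [-9/182, 1/7)
intersection: [1/91, 11/182)

1/91 11/182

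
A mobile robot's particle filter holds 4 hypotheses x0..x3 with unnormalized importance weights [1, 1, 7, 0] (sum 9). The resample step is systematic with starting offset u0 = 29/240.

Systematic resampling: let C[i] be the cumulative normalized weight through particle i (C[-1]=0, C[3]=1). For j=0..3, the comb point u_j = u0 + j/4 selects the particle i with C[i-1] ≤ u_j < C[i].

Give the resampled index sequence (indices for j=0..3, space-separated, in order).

1 2 2 2

C = [1/9, 2/9, 1, 1]
j=0: u_0=29/240 ∈ [1/9, 2/9) → index 1
j=1: u_1=89/240 ∈ [2/9, 1) → index 2
j=2: u_2=149/240 ∈ [2/9, 1) → index 2
j=3: u_3=209/240 ∈ [2/9, 1) → index 2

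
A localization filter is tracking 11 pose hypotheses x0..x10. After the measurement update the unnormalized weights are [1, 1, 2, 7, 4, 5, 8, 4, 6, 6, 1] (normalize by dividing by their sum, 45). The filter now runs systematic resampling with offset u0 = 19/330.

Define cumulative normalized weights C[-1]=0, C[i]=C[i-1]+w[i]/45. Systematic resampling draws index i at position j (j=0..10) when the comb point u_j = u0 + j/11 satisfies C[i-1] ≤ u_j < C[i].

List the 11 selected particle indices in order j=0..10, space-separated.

2 3 3 4 5 6 6 7 8 9 9

C = [1/45, 2/45, 4/45, 11/45, 1/3, 4/9, 28/45, 32/45, 38/45, 44/45, 1]
j=0: u_0=19/330 ∈ [2/45, 4/45) → index 2
j=1: u_1=49/330 ∈ [4/45, 11/45) → index 3
j=2: u_2=79/330 ∈ [4/45, 11/45) → index 3
j=3: u_3=109/330 ∈ [11/45, 1/3) → index 4
j=4: u_4=139/330 ∈ [1/3, 4/9) → index 5
j=5: u_5=169/330 ∈ [4/9, 28/45) → index 6
j=6: u_6=199/330 ∈ [4/9, 28/45) → index 6
j=7: u_7=229/330 ∈ [28/45, 32/45) → index 7
j=8: u_8=259/330 ∈ [32/45, 38/45) → index 8
j=9: u_9=289/330 ∈ [38/45, 44/45) → index 9
j=10: u_10=29/30 ∈ [38/45, 44/45) → index 9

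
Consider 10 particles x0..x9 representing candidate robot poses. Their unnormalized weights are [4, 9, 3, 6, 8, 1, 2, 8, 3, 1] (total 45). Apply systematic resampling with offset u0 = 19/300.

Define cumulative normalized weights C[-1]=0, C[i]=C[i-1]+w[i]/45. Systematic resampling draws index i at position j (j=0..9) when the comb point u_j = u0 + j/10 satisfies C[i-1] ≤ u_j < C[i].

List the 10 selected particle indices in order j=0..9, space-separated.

C = [4/45, 13/45, 16/45, 22/45, 2/3, 31/45, 11/15, 41/45, 44/45, 1]
j=0: u_0=19/300 ∈ [0, 4/45) → index 0
j=1: u_1=49/300 ∈ [4/45, 13/45) → index 1
j=2: u_2=79/300 ∈ [4/45, 13/45) → index 1
j=3: u_3=109/300 ∈ [16/45, 22/45) → index 3
j=4: u_4=139/300 ∈ [16/45, 22/45) → index 3
j=5: u_5=169/300 ∈ [22/45, 2/3) → index 4
j=6: u_6=199/300 ∈ [22/45, 2/3) → index 4
j=7: u_7=229/300 ∈ [11/15, 41/45) → index 7
j=8: u_8=259/300 ∈ [11/15, 41/45) → index 7
j=9: u_9=289/300 ∈ [41/45, 44/45) → index 8

0 1 1 3 3 4 4 7 7 8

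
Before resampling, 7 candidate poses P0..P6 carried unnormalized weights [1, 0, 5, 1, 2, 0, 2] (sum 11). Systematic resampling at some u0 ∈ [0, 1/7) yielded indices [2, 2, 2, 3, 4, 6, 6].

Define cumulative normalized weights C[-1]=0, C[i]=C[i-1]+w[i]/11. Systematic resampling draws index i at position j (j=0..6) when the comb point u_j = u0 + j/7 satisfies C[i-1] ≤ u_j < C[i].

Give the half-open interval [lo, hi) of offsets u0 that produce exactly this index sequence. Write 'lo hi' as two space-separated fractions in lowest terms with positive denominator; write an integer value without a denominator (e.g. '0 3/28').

9/77 1/7

C = [1/11, 1/11, 6/11, 7/11, 9/11, 9/11, 1]
j=0 picked index 2: u0 ∈ [1/11, 6/11)
j=1 picked index 2: u0 ∈ [-4/77, 31/77)
j=2 picked index 2: u0 ∈ [-15/77, 20/77)
j=3 picked index 3: u0 ∈ [9/77, 16/77)
j=4 picked index 4: u0 ∈ [5/77, 19/77)
j=5 picked index 6: u0 ∈ [8/77, 2/7)
j=6 picked index 6: u0 ∈ [-3/77, 1/7)
intersection: [9/77, 1/7)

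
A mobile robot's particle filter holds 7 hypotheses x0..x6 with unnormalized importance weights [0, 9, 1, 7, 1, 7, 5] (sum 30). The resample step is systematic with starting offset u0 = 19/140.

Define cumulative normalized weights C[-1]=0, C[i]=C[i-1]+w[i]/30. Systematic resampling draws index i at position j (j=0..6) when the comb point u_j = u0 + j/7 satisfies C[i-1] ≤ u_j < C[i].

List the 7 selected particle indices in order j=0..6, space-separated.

C = [0, 3/10, 1/3, 17/30, 3/5, 5/6, 1]
j=0: u_0=19/140 ∈ [0, 3/10) → index 1
j=1: u_1=39/140 ∈ [0, 3/10) → index 1
j=2: u_2=59/140 ∈ [1/3, 17/30) → index 3
j=3: u_3=79/140 ∈ [1/3, 17/30) → index 3
j=4: u_4=99/140 ∈ [3/5, 5/6) → index 5
j=5: u_5=17/20 ∈ [5/6, 1) → index 6
j=6: u_6=139/140 ∈ [5/6, 1) → index 6

1 1 3 3 5 6 6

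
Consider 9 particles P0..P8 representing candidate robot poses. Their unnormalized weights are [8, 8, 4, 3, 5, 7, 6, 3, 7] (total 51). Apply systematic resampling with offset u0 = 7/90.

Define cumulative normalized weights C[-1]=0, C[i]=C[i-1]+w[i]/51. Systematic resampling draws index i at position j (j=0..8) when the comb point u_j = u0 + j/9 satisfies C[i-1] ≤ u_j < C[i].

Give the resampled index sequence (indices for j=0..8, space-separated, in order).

0 1 1 3 4 5 6 7 8

C = [8/51, 16/51, 20/51, 23/51, 28/51, 35/51, 41/51, 44/51, 1]
j=0: u_0=7/90 ∈ [0, 8/51) → index 0
j=1: u_1=17/90 ∈ [8/51, 16/51) → index 1
j=2: u_2=3/10 ∈ [8/51, 16/51) → index 1
j=3: u_3=37/90 ∈ [20/51, 23/51) → index 3
j=4: u_4=47/90 ∈ [23/51, 28/51) → index 4
j=5: u_5=19/30 ∈ [28/51, 35/51) → index 5
j=6: u_6=67/90 ∈ [35/51, 41/51) → index 6
j=7: u_7=77/90 ∈ [41/51, 44/51) → index 7
j=8: u_8=29/30 ∈ [44/51, 1) → index 8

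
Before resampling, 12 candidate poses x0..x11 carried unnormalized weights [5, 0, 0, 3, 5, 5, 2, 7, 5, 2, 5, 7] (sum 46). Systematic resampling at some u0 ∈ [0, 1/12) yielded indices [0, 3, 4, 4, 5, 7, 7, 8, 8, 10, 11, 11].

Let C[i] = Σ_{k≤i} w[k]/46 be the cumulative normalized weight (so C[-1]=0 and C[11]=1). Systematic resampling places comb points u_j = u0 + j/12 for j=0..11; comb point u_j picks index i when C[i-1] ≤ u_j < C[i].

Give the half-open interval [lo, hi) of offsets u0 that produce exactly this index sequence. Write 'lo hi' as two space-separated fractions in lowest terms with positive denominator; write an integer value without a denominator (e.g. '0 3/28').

7/276 2/69

C = [5/46, 5/46, 5/46, 4/23, 13/46, 9/23, 10/23, 27/46, 16/23, 17/23, 39/46, 1]
j=0 picked index 0: u0 ∈ [0, 5/46)
j=1 picked index 3: u0 ∈ [7/276, 25/276)
j=2 picked index 4: u0 ∈ [1/138, 8/69)
j=3 picked index 4: u0 ∈ [-7/92, 3/92)
j=4 picked index 5: u0 ∈ [-7/138, 4/69)
j=5 picked index 7: u0 ∈ [5/276, 47/276)
j=6 picked index 7: u0 ∈ [-3/46, 2/23)
j=7 picked index 8: u0 ∈ [1/276, 31/276)
j=8 picked index 8: u0 ∈ [-11/138, 2/69)
j=9 picked index 10: u0 ∈ [-1/92, 9/92)
j=10 picked index 11: u0 ∈ [1/69, 1/6)
j=11 picked index 11: u0 ∈ [-19/276, 1/12)
intersection: [7/276, 2/69)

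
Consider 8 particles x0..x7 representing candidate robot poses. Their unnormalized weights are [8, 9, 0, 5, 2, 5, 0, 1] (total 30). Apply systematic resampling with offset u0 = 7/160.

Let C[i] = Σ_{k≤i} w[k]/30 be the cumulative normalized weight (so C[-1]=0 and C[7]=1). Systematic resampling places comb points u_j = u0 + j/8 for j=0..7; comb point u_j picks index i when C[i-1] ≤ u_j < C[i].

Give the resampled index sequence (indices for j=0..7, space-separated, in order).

0 0 1 1 1 3 4 5

C = [4/15, 17/30, 17/30, 11/15, 4/5, 29/30, 29/30, 1]
j=0: u_0=7/160 ∈ [0, 4/15) → index 0
j=1: u_1=27/160 ∈ [0, 4/15) → index 0
j=2: u_2=47/160 ∈ [4/15, 17/30) → index 1
j=3: u_3=67/160 ∈ [4/15, 17/30) → index 1
j=4: u_4=87/160 ∈ [4/15, 17/30) → index 1
j=5: u_5=107/160 ∈ [17/30, 11/15) → index 3
j=6: u_6=127/160 ∈ [11/15, 4/5) → index 4
j=7: u_7=147/160 ∈ [4/5, 29/30) → index 5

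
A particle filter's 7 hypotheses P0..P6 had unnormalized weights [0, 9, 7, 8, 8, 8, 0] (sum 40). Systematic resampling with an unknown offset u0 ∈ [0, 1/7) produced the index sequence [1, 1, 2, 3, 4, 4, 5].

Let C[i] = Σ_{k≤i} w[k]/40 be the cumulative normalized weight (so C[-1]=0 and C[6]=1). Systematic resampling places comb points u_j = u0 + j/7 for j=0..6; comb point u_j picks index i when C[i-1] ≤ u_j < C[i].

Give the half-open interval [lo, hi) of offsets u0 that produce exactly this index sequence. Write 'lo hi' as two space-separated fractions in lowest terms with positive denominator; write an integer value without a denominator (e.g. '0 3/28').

C = [0, 9/40, 2/5, 3/5, 4/5, 1, 1]
j=0 picked index 1: u0 ∈ [0, 9/40)
j=1 picked index 1: u0 ∈ [-1/7, 23/280)
j=2 picked index 2: u0 ∈ [-17/280, 4/35)
j=3 picked index 3: u0 ∈ [-1/35, 6/35)
j=4 picked index 4: u0 ∈ [1/35, 8/35)
j=5 picked index 4: u0 ∈ [-4/35, 3/35)
j=6 picked index 5: u0 ∈ [-2/35, 1/7)
intersection: [1/35, 23/280)

1/35 23/280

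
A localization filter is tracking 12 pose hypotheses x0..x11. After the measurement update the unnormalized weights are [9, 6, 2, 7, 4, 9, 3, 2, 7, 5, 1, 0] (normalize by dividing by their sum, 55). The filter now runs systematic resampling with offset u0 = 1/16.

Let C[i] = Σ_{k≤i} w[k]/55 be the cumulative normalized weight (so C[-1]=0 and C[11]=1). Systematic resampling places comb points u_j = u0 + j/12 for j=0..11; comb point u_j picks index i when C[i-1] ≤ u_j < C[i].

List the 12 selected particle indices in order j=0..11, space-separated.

0 0 1 3 3 4 5 5 7 8 9 9

C = [9/55, 3/11, 17/55, 24/55, 28/55, 37/55, 8/11, 42/55, 49/55, 54/55, 1, 1]
j=0: u_0=1/16 ∈ [0, 9/55) → index 0
j=1: u_1=7/48 ∈ [0, 9/55) → index 0
j=2: u_2=11/48 ∈ [9/55, 3/11) → index 1
j=3: u_3=5/16 ∈ [17/55, 24/55) → index 3
j=4: u_4=19/48 ∈ [17/55, 24/55) → index 3
j=5: u_5=23/48 ∈ [24/55, 28/55) → index 4
j=6: u_6=9/16 ∈ [28/55, 37/55) → index 5
j=7: u_7=31/48 ∈ [28/55, 37/55) → index 5
j=8: u_8=35/48 ∈ [8/11, 42/55) → index 7
j=9: u_9=13/16 ∈ [42/55, 49/55) → index 8
j=10: u_10=43/48 ∈ [49/55, 54/55) → index 9
j=11: u_11=47/48 ∈ [49/55, 54/55) → index 9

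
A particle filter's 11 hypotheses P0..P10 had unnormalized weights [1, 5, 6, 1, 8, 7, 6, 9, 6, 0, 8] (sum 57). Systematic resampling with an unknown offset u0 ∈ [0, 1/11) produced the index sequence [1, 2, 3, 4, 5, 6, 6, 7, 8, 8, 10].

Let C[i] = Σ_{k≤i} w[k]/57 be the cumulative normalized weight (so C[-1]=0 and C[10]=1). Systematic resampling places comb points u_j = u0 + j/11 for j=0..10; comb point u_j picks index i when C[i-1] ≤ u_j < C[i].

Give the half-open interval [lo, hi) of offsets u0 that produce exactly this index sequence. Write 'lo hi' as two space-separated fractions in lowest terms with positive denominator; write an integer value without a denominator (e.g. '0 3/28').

C = [1/57, 2/19, 4/19, 13/57, 7/19, 28/57, 34/57, 43/57, 49/57, 49/57, 1]
j=0 picked index 1: u0 ∈ [1/57, 2/19)
j=1 picked index 2: u0 ∈ [3/209, 25/209)
j=2 picked index 3: u0 ∈ [6/209, 29/627)
j=3 picked index 4: u0 ∈ [-28/627, 20/209)
j=4 picked index 5: u0 ∈ [1/209, 80/627)
j=5 picked index 6: u0 ∈ [23/627, 89/627)
j=6 picked index 6: u0 ∈ [-34/627, 32/627)
j=7 picked index 7: u0 ∈ [-25/627, 74/627)
j=8 picked index 8: u0 ∈ [17/627, 83/627)
j=9 picked index 8: u0 ∈ [-40/627, 26/627)
j=10 picked index 10: u0 ∈ [-31/627, 1/11)
intersection: [23/627, 26/627)

23/627 26/627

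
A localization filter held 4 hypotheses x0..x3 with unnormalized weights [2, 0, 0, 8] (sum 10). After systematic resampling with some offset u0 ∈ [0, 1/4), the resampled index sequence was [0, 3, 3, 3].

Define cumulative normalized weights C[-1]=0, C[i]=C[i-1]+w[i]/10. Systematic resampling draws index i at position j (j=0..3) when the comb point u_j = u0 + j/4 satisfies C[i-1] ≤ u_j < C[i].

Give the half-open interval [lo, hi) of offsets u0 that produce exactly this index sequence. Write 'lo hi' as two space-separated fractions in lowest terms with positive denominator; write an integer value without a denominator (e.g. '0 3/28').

0 1/5

C = [1/5, 1/5, 1/5, 1]
j=0 picked index 0: u0 ∈ [0, 1/5)
j=1 picked index 3: u0 ∈ [-1/20, 3/4)
j=2 picked index 3: u0 ∈ [-3/10, 1/2)
j=3 picked index 3: u0 ∈ [-11/20, 1/4)
intersection: [0, 1/5)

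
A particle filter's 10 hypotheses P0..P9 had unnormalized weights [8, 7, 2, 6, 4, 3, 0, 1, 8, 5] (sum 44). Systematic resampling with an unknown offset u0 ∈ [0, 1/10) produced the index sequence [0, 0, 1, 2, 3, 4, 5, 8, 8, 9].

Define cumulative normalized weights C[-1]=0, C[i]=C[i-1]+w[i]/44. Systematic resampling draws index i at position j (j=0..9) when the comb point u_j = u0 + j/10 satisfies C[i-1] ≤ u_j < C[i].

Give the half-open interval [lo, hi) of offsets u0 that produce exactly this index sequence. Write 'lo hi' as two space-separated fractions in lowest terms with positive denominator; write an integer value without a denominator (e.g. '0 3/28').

C = [2/11, 15/44, 17/44, 23/44, 27/44, 15/22, 15/22, 31/44, 39/44, 1]
j=0 picked index 0: u0 ∈ [0, 2/11)
j=1 picked index 0: u0 ∈ [-1/10, 9/110)
j=2 picked index 1: u0 ∈ [-1/55, 31/220)
j=3 picked index 2: u0 ∈ [9/220, 19/220)
j=4 picked index 3: u0 ∈ [-3/220, 27/220)
j=5 picked index 4: u0 ∈ [1/44, 5/44)
j=6 picked index 5: u0 ∈ [3/220, 9/110)
j=7 picked index 8: u0 ∈ [1/220, 41/220)
j=8 picked index 8: u0 ∈ [-21/220, 19/220)
j=9 picked index 9: u0 ∈ [-3/220, 1/10)
intersection: [9/220, 9/110)

9/220 9/110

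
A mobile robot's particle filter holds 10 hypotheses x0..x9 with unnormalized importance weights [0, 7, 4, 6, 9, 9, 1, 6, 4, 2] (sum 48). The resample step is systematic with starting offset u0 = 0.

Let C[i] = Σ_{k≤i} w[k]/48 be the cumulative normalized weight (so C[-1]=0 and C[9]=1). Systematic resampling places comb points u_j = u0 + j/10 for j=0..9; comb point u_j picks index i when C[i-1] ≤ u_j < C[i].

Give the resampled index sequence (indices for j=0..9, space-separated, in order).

1 1 2 3 4 4 5 5 7 8

C = [0, 7/48, 11/48, 17/48, 13/24, 35/48, 3/4, 7/8, 23/24, 1]
j=0: u_0=0 ∈ [0, 7/48) → index 1
j=1: u_1=1/10 ∈ [0, 7/48) → index 1
j=2: u_2=1/5 ∈ [7/48, 11/48) → index 2
j=3: u_3=3/10 ∈ [11/48, 17/48) → index 3
j=4: u_4=2/5 ∈ [17/48, 13/24) → index 4
j=5: u_5=1/2 ∈ [17/48, 13/24) → index 4
j=6: u_6=3/5 ∈ [13/24, 35/48) → index 5
j=7: u_7=7/10 ∈ [13/24, 35/48) → index 5
j=8: u_8=4/5 ∈ [3/4, 7/8) → index 7
j=9: u_9=9/10 ∈ [7/8, 23/24) → index 8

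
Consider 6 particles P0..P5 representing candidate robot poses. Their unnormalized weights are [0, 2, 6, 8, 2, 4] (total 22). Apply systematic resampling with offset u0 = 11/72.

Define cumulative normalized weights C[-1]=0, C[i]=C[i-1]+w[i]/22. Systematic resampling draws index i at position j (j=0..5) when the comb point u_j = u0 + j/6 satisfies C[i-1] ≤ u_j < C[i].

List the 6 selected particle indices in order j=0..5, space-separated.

2 2 3 3 5 5

C = [0, 1/11, 4/11, 8/11, 9/11, 1]
j=0: u_0=11/72 ∈ [1/11, 4/11) → index 2
j=1: u_1=23/72 ∈ [1/11, 4/11) → index 2
j=2: u_2=35/72 ∈ [4/11, 8/11) → index 3
j=3: u_3=47/72 ∈ [4/11, 8/11) → index 3
j=4: u_4=59/72 ∈ [9/11, 1) → index 5
j=5: u_5=71/72 ∈ [9/11, 1) → index 5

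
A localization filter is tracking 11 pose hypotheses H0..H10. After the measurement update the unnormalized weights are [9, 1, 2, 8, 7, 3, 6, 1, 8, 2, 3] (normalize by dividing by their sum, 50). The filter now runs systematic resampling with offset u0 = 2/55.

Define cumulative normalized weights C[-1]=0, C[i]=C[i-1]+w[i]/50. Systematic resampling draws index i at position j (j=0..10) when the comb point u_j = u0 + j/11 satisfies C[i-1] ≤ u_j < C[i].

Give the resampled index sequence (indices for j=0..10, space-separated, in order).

C = [9/50, 1/5, 6/25, 2/5, 27/50, 3/5, 18/25, 37/50, 9/10, 47/50, 1]
j=0: u_0=2/55 ∈ [0, 9/50) → index 0
j=1: u_1=7/55 ∈ [0, 9/50) → index 0
j=2: u_2=12/55 ∈ [1/5, 6/25) → index 2
j=3: u_3=17/55 ∈ [6/25, 2/5) → index 3
j=4: u_4=2/5 ∈ [2/5, 27/50) → index 4
j=5: u_5=27/55 ∈ [2/5, 27/50) → index 4
j=6: u_6=32/55 ∈ [27/50, 3/5) → index 5
j=7: u_7=37/55 ∈ [3/5, 18/25) → index 6
j=8: u_8=42/55 ∈ [37/50, 9/10) → index 8
j=9: u_9=47/55 ∈ [37/50, 9/10) → index 8
j=10: u_10=52/55 ∈ [47/50, 1) → index 10

0 0 2 3 4 4 5 6 8 8 10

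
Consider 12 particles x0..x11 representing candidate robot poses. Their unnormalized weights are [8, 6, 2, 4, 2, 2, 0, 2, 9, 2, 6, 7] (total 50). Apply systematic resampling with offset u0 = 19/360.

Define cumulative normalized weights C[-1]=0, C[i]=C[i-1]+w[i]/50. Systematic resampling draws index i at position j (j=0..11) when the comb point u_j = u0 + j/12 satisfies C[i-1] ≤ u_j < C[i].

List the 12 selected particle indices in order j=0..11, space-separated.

0 0 1 2 3 5 8 8 9 10 11 11

C = [4/25, 7/25, 8/25, 2/5, 11/25, 12/25, 12/25, 13/25, 7/10, 37/50, 43/50, 1]
j=0: u_0=19/360 ∈ [0, 4/25) → index 0
j=1: u_1=49/360 ∈ [0, 4/25) → index 0
j=2: u_2=79/360 ∈ [4/25, 7/25) → index 1
j=3: u_3=109/360 ∈ [7/25, 8/25) → index 2
j=4: u_4=139/360 ∈ [8/25, 2/5) → index 3
j=5: u_5=169/360 ∈ [11/25, 12/25) → index 5
j=6: u_6=199/360 ∈ [13/25, 7/10) → index 8
j=7: u_7=229/360 ∈ [13/25, 7/10) → index 8
j=8: u_8=259/360 ∈ [7/10, 37/50) → index 9
j=9: u_9=289/360 ∈ [37/50, 43/50) → index 10
j=10: u_10=319/360 ∈ [43/50, 1) → index 11
j=11: u_11=349/360 ∈ [43/50, 1) → index 11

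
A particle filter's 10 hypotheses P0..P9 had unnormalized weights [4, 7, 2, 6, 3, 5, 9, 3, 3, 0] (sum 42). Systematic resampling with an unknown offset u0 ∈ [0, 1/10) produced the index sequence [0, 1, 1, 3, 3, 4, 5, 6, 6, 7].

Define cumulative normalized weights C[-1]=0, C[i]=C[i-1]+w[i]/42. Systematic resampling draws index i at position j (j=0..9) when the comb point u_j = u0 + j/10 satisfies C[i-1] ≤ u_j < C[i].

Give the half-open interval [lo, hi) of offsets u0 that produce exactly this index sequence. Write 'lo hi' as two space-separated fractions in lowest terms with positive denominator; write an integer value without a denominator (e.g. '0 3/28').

C = [2/21, 11/42, 13/42, 19/42, 11/21, 9/14, 6/7, 13/14, 1, 1]
j=0 picked index 0: u0 ∈ [0, 2/21)
j=1 picked index 1: u0 ∈ [-1/210, 17/105)
j=2 picked index 1: u0 ∈ [-11/105, 13/210)
j=3 picked index 3: u0 ∈ [1/105, 16/105)
j=4 picked index 3: u0 ∈ [-19/210, 11/210)
j=5 picked index 4: u0 ∈ [-1/21, 1/42)
j=6 picked index 5: u0 ∈ [-8/105, 3/70)
j=7 picked index 6: u0 ∈ [-2/35, 11/70)
j=8 picked index 6: u0 ∈ [-11/70, 2/35)
j=9 picked index 7: u0 ∈ [-3/70, 1/35)
intersection: [1/105, 1/42)

1/105 1/42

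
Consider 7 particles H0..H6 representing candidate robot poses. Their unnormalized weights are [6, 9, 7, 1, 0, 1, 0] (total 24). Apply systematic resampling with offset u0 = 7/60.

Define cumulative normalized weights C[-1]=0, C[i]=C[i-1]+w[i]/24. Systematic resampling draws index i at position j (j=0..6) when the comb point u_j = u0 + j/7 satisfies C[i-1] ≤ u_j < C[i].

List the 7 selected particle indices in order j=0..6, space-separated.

0 1 1 1 2 2 5

C = [1/4, 5/8, 11/12, 23/24, 23/24, 1, 1]
j=0: u_0=7/60 ∈ [0, 1/4) → index 0
j=1: u_1=109/420 ∈ [1/4, 5/8) → index 1
j=2: u_2=169/420 ∈ [1/4, 5/8) → index 1
j=3: u_3=229/420 ∈ [1/4, 5/8) → index 1
j=4: u_4=289/420 ∈ [5/8, 11/12) → index 2
j=5: u_5=349/420 ∈ [5/8, 11/12) → index 2
j=6: u_6=409/420 ∈ [23/24, 1) → index 5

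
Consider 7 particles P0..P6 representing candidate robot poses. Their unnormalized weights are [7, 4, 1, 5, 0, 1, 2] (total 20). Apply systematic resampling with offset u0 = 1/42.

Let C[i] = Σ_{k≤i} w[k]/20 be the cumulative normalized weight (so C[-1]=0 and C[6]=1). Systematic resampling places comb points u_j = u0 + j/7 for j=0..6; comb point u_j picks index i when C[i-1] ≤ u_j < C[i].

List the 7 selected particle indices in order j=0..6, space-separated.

0 0 0 1 2 3 5

C = [7/20, 11/20, 3/5, 17/20, 17/20, 9/10, 1]
j=0: u_0=1/42 ∈ [0, 7/20) → index 0
j=1: u_1=1/6 ∈ [0, 7/20) → index 0
j=2: u_2=13/42 ∈ [0, 7/20) → index 0
j=3: u_3=19/42 ∈ [7/20, 11/20) → index 1
j=4: u_4=25/42 ∈ [11/20, 3/5) → index 2
j=5: u_5=31/42 ∈ [3/5, 17/20) → index 3
j=6: u_6=37/42 ∈ [17/20, 9/10) → index 5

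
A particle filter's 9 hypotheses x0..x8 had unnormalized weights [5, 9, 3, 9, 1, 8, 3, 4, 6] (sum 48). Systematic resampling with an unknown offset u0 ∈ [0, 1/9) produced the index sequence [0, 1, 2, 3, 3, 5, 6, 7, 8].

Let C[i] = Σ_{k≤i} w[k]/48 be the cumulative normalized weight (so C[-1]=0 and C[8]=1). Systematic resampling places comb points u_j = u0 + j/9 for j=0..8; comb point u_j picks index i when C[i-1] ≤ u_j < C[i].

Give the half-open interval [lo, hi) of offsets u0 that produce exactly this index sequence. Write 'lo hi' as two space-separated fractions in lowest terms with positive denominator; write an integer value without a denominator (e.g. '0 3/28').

5/72 7/72

C = [5/48, 7/24, 17/48, 13/24, 9/16, 35/48, 19/24, 7/8, 1]
j=0 picked index 0: u0 ∈ [0, 5/48)
j=1 picked index 1: u0 ∈ [-1/144, 13/72)
j=2 picked index 2: u0 ∈ [5/72, 19/144)
j=3 picked index 3: u0 ∈ [1/48, 5/24)
j=4 picked index 3: u0 ∈ [-13/144, 7/72)
j=5 picked index 5: u0 ∈ [1/144, 25/144)
j=6 picked index 6: u0 ∈ [1/16, 1/8)
j=7 picked index 7: u0 ∈ [1/72, 7/72)
j=8 picked index 8: u0 ∈ [-1/72, 1/9)
intersection: [5/72, 7/72)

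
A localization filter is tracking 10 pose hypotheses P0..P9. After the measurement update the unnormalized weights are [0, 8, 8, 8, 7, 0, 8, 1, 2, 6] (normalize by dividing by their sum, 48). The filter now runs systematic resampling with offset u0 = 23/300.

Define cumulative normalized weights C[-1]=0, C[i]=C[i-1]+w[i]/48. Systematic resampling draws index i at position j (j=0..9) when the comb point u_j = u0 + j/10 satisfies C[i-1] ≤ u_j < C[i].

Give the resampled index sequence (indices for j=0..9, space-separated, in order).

1 2 2 3 3 4 6 6 9 9

C = [0, 1/6, 1/3, 1/2, 31/48, 31/48, 13/16, 5/6, 7/8, 1]
j=0: u_0=23/300 ∈ [0, 1/6) → index 1
j=1: u_1=53/300 ∈ [1/6, 1/3) → index 2
j=2: u_2=83/300 ∈ [1/6, 1/3) → index 2
j=3: u_3=113/300 ∈ [1/3, 1/2) → index 3
j=4: u_4=143/300 ∈ [1/3, 1/2) → index 3
j=5: u_5=173/300 ∈ [1/2, 31/48) → index 4
j=6: u_6=203/300 ∈ [31/48, 13/16) → index 6
j=7: u_7=233/300 ∈ [31/48, 13/16) → index 6
j=8: u_8=263/300 ∈ [7/8, 1) → index 9
j=9: u_9=293/300 ∈ [7/8, 1) → index 9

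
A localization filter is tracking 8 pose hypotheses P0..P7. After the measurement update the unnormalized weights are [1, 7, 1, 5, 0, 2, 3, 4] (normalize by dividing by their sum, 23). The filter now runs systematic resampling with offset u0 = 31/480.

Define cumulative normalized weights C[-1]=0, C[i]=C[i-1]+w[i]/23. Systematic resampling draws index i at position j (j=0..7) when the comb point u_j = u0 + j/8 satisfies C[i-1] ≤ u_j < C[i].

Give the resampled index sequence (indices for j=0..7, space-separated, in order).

1 1 1 3 3 5 6 7

C = [1/23, 8/23, 9/23, 14/23, 14/23, 16/23, 19/23, 1]
j=0: u_0=31/480 ∈ [1/23, 8/23) → index 1
j=1: u_1=91/480 ∈ [1/23, 8/23) → index 1
j=2: u_2=151/480 ∈ [1/23, 8/23) → index 1
j=3: u_3=211/480 ∈ [9/23, 14/23) → index 3
j=4: u_4=271/480 ∈ [9/23, 14/23) → index 3
j=5: u_5=331/480 ∈ [14/23, 16/23) → index 5
j=6: u_6=391/480 ∈ [16/23, 19/23) → index 6
j=7: u_7=451/480 ∈ [19/23, 1) → index 7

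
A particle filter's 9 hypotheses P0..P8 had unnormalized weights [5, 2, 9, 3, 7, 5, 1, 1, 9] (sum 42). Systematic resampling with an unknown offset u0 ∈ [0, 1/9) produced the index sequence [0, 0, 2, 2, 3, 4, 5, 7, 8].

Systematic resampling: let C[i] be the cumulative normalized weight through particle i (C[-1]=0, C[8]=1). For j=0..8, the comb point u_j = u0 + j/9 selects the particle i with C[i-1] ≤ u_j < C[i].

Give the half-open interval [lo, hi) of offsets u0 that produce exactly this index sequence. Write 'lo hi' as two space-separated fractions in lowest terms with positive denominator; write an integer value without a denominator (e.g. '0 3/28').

0 1/126

C = [5/42, 1/6, 8/21, 19/42, 13/21, 31/42, 16/21, 11/14, 1]
j=0 picked index 0: u0 ∈ [0, 5/42)
j=1 picked index 0: u0 ∈ [-1/9, 1/126)
j=2 picked index 2: u0 ∈ [-1/18, 10/63)
j=3 picked index 2: u0 ∈ [-1/6, 1/21)
j=4 picked index 3: u0 ∈ [-4/63, 1/126)
j=5 picked index 4: u0 ∈ [-13/126, 4/63)
j=6 picked index 5: u0 ∈ [-1/21, 1/14)
j=7 picked index 7: u0 ∈ [-1/63, 1/126)
j=8 picked index 8: u0 ∈ [-13/126, 1/9)
intersection: [0, 1/126)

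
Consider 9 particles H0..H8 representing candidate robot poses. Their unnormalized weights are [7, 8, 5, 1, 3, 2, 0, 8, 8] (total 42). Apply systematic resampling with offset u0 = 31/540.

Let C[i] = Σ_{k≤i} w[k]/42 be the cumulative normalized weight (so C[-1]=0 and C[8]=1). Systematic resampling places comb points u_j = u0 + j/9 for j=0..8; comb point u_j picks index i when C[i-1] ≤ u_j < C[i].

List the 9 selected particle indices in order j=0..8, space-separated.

0 1 1 2 4 5 7 8 8

C = [1/6, 5/14, 10/21, 1/2, 4/7, 13/21, 13/21, 17/21, 1]
j=0: u_0=31/540 ∈ [0, 1/6) → index 0
j=1: u_1=91/540 ∈ [1/6, 5/14) → index 1
j=2: u_2=151/540 ∈ [1/6, 5/14) → index 1
j=3: u_3=211/540 ∈ [5/14, 10/21) → index 2
j=4: u_4=271/540 ∈ [1/2, 4/7) → index 4
j=5: u_5=331/540 ∈ [4/7, 13/21) → index 5
j=6: u_6=391/540 ∈ [13/21, 17/21) → index 7
j=7: u_7=451/540 ∈ [17/21, 1) → index 8
j=8: u_8=511/540 ∈ [17/21, 1) → index 8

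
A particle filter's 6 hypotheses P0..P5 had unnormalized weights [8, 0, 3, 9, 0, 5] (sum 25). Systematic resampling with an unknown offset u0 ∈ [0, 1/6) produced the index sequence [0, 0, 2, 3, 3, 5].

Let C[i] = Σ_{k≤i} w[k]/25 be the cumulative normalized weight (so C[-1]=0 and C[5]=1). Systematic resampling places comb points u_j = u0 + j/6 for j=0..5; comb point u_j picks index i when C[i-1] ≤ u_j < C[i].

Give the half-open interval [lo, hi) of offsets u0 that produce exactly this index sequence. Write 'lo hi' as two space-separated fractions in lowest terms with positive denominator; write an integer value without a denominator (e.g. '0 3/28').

0 8/75

C = [8/25, 8/25, 11/25, 4/5, 4/5, 1]
j=0 picked index 0: u0 ∈ [0, 8/25)
j=1 picked index 0: u0 ∈ [-1/6, 23/150)
j=2 picked index 2: u0 ∈ [-1/75, 8/75)
j=3 picked index 3: u0 ∈ [-3/50, 3/10)
j=4 picked index 3: u0 ∈ [-17/75, 2/15)
j=5 picked index 5: u0 ∈ [-1/30, 1/6)
intersection: [0, 8/75)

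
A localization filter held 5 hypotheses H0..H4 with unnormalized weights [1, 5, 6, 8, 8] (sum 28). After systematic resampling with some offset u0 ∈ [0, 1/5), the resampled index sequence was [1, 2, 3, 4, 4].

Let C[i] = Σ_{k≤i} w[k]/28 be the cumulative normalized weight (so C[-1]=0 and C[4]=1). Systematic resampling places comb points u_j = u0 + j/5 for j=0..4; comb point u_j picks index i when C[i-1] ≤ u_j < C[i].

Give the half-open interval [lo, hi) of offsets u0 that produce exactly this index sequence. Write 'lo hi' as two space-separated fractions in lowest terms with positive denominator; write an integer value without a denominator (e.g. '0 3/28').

C = [1/28, 3/14, 3/7, 5/7, 1]
j=0 picked index 1: u0 ∈ [1/28, 3/14)
j=1 picked index 2: u0 ∈ [1/70, 8/35)
j=2 picked index 3: u0 ∈ [1/35, 11/35)
j=3 picked index 4: u0 ∈ [4/35, 2/5)
j=4 picked index 4: u0 ∈ [-3/35, 1/5)
intersection: [4/35, 1/5)

4/35 1/5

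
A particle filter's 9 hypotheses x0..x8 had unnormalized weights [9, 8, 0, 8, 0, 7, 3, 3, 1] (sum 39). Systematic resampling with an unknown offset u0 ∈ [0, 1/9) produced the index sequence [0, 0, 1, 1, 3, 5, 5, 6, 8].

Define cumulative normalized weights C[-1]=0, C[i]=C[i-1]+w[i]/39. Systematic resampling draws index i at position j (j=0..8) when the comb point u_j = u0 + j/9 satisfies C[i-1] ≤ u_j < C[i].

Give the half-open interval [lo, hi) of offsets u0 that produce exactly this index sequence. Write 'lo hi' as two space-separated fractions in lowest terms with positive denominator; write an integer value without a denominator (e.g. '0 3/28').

C = [3/13, 17/39, 17/39, 25/39, 25/39, 32/39, 35/39, 38/39, 1]
j=0 picked index 0: u0 ∈ [0, 3/13)
j=1 picked index 0: u0 ∈ [-1/9, 14/117)
j=2 picked index 1: u0 ∈ [1/117, 25/117)
j=3 picked index 1: u0 ∈ [-4/39, 4/39)
j=4 picked index 3: u0 ∈ [-1/117, 23/117)
j=5 picked index 5: u0 ∈ [10/117, 31/117)
j=6 picked index 5: u0 ∈ [-1/39, 2/13)
j=7 picked index 6: u0 ∈ [5/117, 14/117)
j=8 picked index 8: u0 ∈ [10/117, 1/9)
intersection: [10/117, 4/39)

10/117 4/39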